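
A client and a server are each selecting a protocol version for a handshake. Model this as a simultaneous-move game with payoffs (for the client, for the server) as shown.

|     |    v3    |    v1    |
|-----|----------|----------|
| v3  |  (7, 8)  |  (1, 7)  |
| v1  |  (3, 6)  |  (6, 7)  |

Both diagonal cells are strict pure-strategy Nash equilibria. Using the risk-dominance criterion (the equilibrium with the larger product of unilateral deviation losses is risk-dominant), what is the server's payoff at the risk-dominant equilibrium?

At both v3: the client loses 7 − 3 = 4 by deviating; the server loses 8 − 7 = 1. Product = 4·1 = 4.
At both v1: the client loses 6 − 1 = 5 by deviating; the server loses 7 − 6 = 1. Product = 5·1 = 5.
5 > 4, so both v1 is risk-dominant. The server's payoff there is 7.

7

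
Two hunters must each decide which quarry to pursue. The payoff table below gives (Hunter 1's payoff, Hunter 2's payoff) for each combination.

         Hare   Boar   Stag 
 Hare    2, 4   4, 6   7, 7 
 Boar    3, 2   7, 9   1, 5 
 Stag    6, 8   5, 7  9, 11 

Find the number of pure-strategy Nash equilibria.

2

Both Boar: Hunter 1 gets 7 (best alternative 5); Hunter 2 gets 9 (best alternative 5). Neither deviates — NE.
Both Stag: Hunter 1 gets 9 (best alternative 7); Hunter 2 gets 11 (best alternative 8). Neither deviates — NE.
Both Hare is not a NE: Hunter 1 would switch to Stag (6 > 2).
No other cell survives both best-response checks, so there are 2 pure NE.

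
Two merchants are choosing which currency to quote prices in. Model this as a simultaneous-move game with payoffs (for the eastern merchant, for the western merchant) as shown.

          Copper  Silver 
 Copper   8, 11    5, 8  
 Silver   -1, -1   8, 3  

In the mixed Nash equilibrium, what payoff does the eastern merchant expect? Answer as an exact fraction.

23/4

The western merchant mixes with probability q on Copper, chosen so the eastern merchant is indifferent: 8q + 5(1−q) = (-1)q + 8(1−q) gives q = 1/4.
The eastern merchant's expected payoff (from either row, since indifferent) is 8·1/4 + 5·3/4 = 23/4.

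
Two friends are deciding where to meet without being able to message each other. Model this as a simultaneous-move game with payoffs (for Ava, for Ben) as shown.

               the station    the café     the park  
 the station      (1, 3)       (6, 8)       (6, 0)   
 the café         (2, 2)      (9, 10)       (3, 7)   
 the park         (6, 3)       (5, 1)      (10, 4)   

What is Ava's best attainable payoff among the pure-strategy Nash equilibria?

Both the café is a pure NE (Ava: 9 ≥ 6; Ben: 10 ≥ 7). Ava gets 9.
Both the park is a pure NE (Ava: 10 ≥ 6; Ben: 4 ≥ 3). Ava gets 10.
Every other cell has a profitable deviation for at least one player. Highest of {9, 10} is 10.

10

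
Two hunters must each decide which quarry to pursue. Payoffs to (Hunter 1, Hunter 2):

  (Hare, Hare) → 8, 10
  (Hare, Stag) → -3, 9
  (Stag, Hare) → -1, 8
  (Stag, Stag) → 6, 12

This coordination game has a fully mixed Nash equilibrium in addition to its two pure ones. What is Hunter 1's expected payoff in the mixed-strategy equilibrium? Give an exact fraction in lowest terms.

5/2

Hunter 2 mixes with probability q on Hare, chosen so Hunter 1 is indifferent: 8q + (-3)(1−q) = (-1)q + 6(1−q) gives q = 1/2.
Hunter 1's expected payoff (from either row, since indifferent) is 8·1/2 + (-3)·1/2 = 5/2.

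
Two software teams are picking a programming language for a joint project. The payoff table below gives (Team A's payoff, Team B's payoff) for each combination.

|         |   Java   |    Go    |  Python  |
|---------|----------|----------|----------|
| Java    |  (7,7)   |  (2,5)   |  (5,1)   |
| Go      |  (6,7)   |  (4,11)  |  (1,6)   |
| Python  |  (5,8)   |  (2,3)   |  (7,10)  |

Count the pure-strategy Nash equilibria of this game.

Both Java: Team A gets 7 (best alternative 6); Team B gets 7 (best alternative 5). Neither deviates — NE.
Both Go: Team A gets 4 (best alternative 2); Team B gets 11 (best alternative 7). Neither deviates — NE.
Both Python: Team A gets 7 (best alternative 5); Team B gets 10 (best alternative 8). Neither deviates — NE.
(Java, Python) is not a NE: Team A would switch to Python (7 > 5).
No other cell survives both best-response checks, so there are 3 pure NE.

3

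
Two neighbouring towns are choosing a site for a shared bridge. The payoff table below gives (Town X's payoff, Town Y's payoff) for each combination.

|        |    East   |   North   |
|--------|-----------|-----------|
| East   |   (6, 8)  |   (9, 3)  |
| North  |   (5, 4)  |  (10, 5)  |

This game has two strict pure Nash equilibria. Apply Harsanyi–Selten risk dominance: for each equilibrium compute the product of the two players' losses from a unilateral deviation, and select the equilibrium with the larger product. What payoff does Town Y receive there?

8

At both East: Town X loses 6 − 5 = 1 by deviating; Town Y loses 8 − 3 = 5. Product = 1·5 = 5.
At both North: Town X loses 10 − 9 = 1 by deviating; Town Y loses 5 − 4 = 1. Product = 1·1 = 1.
5 > 1, so both East is risk-dominant. Town Y's payoff there is 8.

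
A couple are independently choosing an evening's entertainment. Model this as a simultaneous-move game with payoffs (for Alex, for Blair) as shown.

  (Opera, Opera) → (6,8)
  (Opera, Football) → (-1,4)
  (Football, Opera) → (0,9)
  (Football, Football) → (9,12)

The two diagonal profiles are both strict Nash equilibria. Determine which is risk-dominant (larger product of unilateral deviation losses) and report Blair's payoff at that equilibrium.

12

At both Opera: Alex loses 6 − 0 = 6 by deviating; Blair loses 8 − 4 = 4. Product = 6·4 = 24.
At both Football: Alex loses 9 − (-1) = 10 by deviating; Blair loses 12 − 9 = 3. Product = 10·3 = 30.
30 > 24, so both Football is risk-dominant. Blair's payoff there is 12.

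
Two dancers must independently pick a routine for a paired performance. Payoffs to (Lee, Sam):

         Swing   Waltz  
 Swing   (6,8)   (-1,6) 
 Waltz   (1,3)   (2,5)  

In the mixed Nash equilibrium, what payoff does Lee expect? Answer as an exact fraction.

Sam mixes with probability q on Swing, chosen so Lee is indifferent: 6q + (-1)(1−q) = 1q + 2(1−q) gives q = 3/8.
Lee's expected payoff (from either row, since indifferent) is 6·3/8 + (-1)·5/8 = 13/8.

13/8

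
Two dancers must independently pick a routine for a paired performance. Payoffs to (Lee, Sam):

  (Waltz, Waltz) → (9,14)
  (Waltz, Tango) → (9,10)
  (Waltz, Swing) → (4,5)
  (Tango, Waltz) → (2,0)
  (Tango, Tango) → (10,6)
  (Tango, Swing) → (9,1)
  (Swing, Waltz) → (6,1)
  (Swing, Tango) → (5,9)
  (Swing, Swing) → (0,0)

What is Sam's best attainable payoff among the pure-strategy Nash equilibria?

Both Waltz is a pure NE (Lee: 9 ≥ 6; Sam: 14 ≥ 10). Sam gets 14.
Both Tango is a pure NE (Lee: 10 ≥ 9; Sam: 6 ≥ 1). Sam gets 6.
Every other cell has a profitable deviation for at least one player. Highest of {14, 6} is 14.

14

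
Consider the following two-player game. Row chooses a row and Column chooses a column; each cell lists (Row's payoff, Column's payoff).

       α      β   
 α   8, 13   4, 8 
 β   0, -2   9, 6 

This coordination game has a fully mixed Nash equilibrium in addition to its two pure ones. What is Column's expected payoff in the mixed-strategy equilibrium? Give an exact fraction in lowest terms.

94/13

Row mixes with probability p on α, chosen so Column is indifferent: 13p + (-2)(1−p) = 8p + 6(1−p) gives p = 8/13.
Column's expected payoff is 13·8/13 + (-2)·5/13 = 94/13.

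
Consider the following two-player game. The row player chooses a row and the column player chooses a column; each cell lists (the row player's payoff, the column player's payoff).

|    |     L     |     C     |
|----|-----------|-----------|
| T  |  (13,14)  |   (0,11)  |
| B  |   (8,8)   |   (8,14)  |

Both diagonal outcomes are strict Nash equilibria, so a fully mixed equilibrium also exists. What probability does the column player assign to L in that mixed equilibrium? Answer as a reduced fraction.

The column player's mix q on L must make the row player indifferent between T and B.
The row player's payoff from T: 13q + 0(1−q). From B: 8q + 8(1−q).
Set equal: 5q = 8(1−q) → q = 8/13.

8/13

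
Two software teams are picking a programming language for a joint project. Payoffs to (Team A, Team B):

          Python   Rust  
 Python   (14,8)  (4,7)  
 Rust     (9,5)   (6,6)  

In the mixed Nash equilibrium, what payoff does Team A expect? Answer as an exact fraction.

48/7

Team B mixes with probability q on Python, chosen so Team A is indifferent: 14q + 4(1−q) = 9q + 6(1−q) gives q = 2/7.
Team A's expected payoff (from either row, since indifferent) is 14·2/7 + 4·5/7 = 48/7.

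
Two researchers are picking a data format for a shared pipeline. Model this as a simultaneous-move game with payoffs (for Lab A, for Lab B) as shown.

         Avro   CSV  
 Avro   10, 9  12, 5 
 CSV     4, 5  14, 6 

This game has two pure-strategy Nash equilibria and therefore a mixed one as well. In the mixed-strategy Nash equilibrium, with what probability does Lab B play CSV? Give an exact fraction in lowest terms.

Lab B's mix q on Avro must make Lab A indifferent between Avro and CSV.
Lab A's payoff from Avro: 10q + 12(1−q). From CSV: 4q + 14(1−q).
Set equal: 6q = 2(1−q) → q = 2/8 = 1/4.
Probability on CSV is 1 − 1/4 = 3/4.

3/4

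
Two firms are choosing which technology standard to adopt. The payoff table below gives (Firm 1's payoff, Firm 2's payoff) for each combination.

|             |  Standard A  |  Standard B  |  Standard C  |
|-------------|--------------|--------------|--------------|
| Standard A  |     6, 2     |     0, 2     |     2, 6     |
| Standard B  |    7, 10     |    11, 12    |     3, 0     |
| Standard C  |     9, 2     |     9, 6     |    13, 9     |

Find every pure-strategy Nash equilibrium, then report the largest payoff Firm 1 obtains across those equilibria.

Both Standard B is a pure NE (Firm 1: 11 ≥ 9; Firm 2: 12 ≥ 10). Firm 1 gets 11.
Both Standard C is a pure NE (Firm 1: 13 ≥ 3; Firm 2: 9 ≥ 6). Firm 1 gets 13.
Every other cell has a profitable deviation for at least one player. Highest of {11, 13} is 13.

13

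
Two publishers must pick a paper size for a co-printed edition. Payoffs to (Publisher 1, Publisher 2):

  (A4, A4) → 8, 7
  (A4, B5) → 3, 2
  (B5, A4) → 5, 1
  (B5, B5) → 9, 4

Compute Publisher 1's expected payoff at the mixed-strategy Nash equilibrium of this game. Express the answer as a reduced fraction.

19/3

Publisher 2 mixes with probability q on A4, chosen so Publisher 1 is indifferent: 8q + 3(1−q) = 5q + 9(1−q) gives q = 2/3.
Publisher 1's expected payoff (from either row, since indifferent) is 8·2/3 + 3·1/3 = 19/3.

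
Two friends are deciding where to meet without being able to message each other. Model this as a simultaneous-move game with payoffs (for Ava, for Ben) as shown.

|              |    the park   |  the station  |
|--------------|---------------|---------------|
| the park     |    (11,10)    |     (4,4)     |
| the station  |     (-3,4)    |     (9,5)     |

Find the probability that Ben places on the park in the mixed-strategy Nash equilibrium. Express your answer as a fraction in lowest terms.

5/19

Ben's mix q on the park must make Ava indifferent between the park and the station.
Ava's payoff from the park: 11q + 4(1−q). From the station: (-3)q + 9(1−q).
Set equal: 14q = 5(1−q) → q = 5/19.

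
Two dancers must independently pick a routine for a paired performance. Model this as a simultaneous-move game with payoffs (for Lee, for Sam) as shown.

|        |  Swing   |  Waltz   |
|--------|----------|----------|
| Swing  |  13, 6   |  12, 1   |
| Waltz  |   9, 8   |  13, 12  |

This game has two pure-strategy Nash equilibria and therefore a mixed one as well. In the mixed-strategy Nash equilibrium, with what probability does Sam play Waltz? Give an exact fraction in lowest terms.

Sam's mix q on Swing must make Lee indifferent between Swing and Waltz.
Lee's payoff from Swing: 13q + 12(1−q). From Waltz: 9q + 13(1−q).
Set equal: 4q = 1(1−q) → q = 1/5.
Probability on Waltz is 1 − 1/5 = 4/5.

4/5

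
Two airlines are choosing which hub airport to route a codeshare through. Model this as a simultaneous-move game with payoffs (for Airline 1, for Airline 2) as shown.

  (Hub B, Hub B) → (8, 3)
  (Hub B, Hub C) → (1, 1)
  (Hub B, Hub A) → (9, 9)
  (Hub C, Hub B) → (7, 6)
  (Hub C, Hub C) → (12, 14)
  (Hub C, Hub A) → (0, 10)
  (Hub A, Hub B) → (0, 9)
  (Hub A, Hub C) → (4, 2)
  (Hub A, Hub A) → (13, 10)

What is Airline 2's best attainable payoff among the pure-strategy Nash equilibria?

14

Both Hub C is a pure NE (Airline 1: 12 ≥ 4; Airline 2: 14 ≥ 10). Airline 2 gets 14.
Both Hub A is a pure NE (Airline 1: 13 ≥ 9; Airline 2: 10 ≥ 9). Airline 2 gets 10.
Every other cell has a profitable deviation for at least one player. Highest of {14, 10} is 14.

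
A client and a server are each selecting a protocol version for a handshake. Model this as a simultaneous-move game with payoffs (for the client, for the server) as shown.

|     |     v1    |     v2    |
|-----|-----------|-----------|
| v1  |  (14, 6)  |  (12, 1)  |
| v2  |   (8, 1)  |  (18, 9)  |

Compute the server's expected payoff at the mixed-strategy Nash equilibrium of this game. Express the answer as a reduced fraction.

53/13

The client mixes with probability p on v1, chosen so the server is indifferent: 6p + 1(1−p) = 1p + 9(1−p) gives p = 8/13.
The server's expected payoff is 6·8/13 + 1·5/13 = 53/13.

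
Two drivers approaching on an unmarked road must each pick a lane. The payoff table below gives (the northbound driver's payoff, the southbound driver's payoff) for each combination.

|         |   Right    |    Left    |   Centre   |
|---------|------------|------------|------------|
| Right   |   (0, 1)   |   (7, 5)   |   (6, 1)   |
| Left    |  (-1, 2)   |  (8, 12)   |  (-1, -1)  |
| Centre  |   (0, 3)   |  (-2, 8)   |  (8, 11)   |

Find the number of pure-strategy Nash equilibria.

2

Both Left: the northbound driver gets 8 (best alternative 7); the southbound driver gets 12 (best alternative 2). Neither deviates — NE.
Both Centre: the northbound driver gets 8 (best alternative 6); the southbound driver gets 11 (best alternative 8). Neither deviates — NE.
Both Right is not a NE: the southbound driver would switch to Left (5 > 1).
No other cell survives both best-response checks, so there are 2 pure NE.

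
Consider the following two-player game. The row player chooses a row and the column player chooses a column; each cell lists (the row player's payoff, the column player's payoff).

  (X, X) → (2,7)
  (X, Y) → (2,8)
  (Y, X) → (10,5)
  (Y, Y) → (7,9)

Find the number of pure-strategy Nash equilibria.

Both Y: the row player gets 7 (best alternative 2); the column player gets 9 (best alternative 5). Neither deviates — NE.
Both X is not a NE: the row player would switch to Y (10 > 2).
No other cell survives both best-response checks, so there is 1 pure NE.

1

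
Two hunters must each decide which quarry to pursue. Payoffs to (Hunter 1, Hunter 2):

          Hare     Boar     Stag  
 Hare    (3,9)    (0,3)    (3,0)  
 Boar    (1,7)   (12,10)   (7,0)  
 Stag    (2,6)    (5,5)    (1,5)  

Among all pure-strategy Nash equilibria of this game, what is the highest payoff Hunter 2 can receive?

10

Both Hare is a pure NE (Hunter 1: 3 ≥ 2; Hunter 2: 9 ≥ 3). Hunter 2 gets 9.
Both Boar is a pure NE (Hunter 1: 12 ≥ 5; Hunter 2: 10 ≥ 7). Hunter 2 gets 10.
Every other cell has a profitable deviation for at least one player. Highest of {9, 10} is 10.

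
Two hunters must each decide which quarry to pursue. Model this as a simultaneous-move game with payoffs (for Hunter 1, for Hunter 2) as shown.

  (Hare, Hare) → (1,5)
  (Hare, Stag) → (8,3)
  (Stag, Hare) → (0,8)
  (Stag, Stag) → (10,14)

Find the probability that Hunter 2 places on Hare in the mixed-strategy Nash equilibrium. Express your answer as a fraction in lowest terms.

2/3

Hunter 2's mix q on Hare must make Hunter 1 indifferent between Hare and Stag.
Hunter 1's payoff from Hare: 1q + 8(1−q). From Stag: 0q + 10(1−q).
Set equal: 1q = 2(1−q) → q = 2/3.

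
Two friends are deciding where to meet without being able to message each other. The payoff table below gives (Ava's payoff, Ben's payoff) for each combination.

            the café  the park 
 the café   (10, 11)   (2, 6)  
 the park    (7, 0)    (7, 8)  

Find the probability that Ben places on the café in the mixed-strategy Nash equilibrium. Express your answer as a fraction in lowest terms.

5/8

Ben's mix q on the café must make Ava indifferent between the café and the park.
Ava's payoff from the café: 10q + 2(1−q). From the park: 7q + 7(1−q).
Set equal: 3q = 5(1−q) → q = 5/8.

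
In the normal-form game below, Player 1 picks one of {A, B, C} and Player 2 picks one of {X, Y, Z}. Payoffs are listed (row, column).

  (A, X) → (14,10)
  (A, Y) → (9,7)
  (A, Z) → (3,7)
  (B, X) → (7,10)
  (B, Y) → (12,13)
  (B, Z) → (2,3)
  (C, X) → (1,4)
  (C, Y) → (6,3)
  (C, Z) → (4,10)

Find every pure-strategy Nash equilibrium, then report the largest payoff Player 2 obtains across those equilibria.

13

(A, X) is a pure NE (Player 1: 14 ≥ 7; Player 2: 10 ≥ 7). Player 2 gets 10.
(B, Y) is a pure NE (Player 1: 12 ≥ 9; Player 2: 13 ≥ 10). Player 2 gets 13.
(C, Z) is a pure NE (Player 1: 4 ≥ 3; Player 2: 10 ≥ 4). Player 2 gets 10.
Every other cell has a profitable deviation for at least one player. Highest of {10, 13, 10} is 13.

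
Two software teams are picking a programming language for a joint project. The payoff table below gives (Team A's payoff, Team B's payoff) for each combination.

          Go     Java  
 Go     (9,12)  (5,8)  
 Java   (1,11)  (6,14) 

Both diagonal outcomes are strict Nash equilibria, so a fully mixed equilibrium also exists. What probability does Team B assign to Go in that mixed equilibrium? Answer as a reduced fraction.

Team B's mix q on Go must make Team A indifferent between Go and Java.
Team A's payoff from Go: 9q + 5(1−q). From Java: 1q + 6(1−q).
Set equal: 8q = 1(1−q) → q = 1/9.

1/9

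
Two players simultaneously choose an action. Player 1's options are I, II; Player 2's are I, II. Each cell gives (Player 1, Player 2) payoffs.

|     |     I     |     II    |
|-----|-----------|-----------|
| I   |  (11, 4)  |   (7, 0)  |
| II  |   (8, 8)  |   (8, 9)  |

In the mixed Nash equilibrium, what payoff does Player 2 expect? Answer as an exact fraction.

Player 1 mixes with probability p on I, chosen so Player 2 is indifferent: 4p + 8(1−p) = 0p + 9(1−p) gives p = 1/5.
Player 2's expected payoff is 4·1/5 + 8·4/5 = 36/5.

36/5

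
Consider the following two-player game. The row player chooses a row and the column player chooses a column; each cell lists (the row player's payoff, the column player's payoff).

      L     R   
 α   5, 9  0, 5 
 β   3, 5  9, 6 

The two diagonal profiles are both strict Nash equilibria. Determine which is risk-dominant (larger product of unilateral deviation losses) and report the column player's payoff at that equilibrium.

6

At (α, L): the row player loses 5 − 3 = 2 by deviating; the column player loses 9 − 5 = 4. Product = 2·4 = 8.
At (β, R): the row player loses 9 − 0 = 9 by deviating; the column player loses 6 − 5 = 1. Product = 9·1 = 9.
9 > 8, so (β, R) is risk-dominant. The column player's payoff there is 6.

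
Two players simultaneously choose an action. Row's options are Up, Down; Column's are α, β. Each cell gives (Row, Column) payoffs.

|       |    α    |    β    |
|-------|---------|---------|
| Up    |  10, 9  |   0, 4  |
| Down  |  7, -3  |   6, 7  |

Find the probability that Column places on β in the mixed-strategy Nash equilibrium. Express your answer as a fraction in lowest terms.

Column's mix q on α must make Row indifferent between Up and Down.
Row's payoff from Up: 10q + 0(1−q). From Down: 7q + 6(1−q).
Set equal: 3q = 6(1−q) → q = 6/9 = 2/3.
Probability on β is 1 − 2/3 = 1/3.

1/3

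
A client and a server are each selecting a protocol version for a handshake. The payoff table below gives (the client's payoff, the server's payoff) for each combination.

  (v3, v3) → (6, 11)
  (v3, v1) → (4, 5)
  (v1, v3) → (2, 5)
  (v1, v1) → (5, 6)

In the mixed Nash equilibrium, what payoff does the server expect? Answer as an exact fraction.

The client mixes with probability p on v3, chosen so the server is indifferent: 11p + 5(1−p) = 5p + 6(1−p) gives p = 1/7.
The server's expected payoff is 11·1/7 + 5·6/7 = 41/7.

41/7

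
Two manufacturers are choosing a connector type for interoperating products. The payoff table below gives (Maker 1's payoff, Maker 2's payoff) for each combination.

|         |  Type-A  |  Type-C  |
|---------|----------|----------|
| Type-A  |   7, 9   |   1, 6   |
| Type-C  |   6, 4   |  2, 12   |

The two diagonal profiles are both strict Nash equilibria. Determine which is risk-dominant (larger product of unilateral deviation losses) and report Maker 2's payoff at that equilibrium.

12

At both Type-A: Maker 1 loses 7 − 6 = 1 by deviating; Maker 2 loses 9 − 6 = 3. Product = 1·3 = 3.
At both Type-C: Maker 1 loses 2 − 1 = 1 by deviating; Maker 2 loses 12 − 4 = 8. Product = 1·8 = 8.
8 > 3, so both Type-C is risk-dominant. Maker 2's payoff there is 12.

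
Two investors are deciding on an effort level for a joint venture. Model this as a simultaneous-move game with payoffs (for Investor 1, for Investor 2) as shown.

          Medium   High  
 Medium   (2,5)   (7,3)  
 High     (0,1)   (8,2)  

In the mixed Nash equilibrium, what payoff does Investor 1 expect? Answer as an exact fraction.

16/3

Investor 2 mixes with probability q on Medium, chosen so Investor 1 is indifferent: 2q + 7(1−q) = 0q + 8(1−q) gives q = 1/3.
Investor 1's expected payoff (from either row, since indifferent) is 2·1/3 + 7·2/3 = 16/3.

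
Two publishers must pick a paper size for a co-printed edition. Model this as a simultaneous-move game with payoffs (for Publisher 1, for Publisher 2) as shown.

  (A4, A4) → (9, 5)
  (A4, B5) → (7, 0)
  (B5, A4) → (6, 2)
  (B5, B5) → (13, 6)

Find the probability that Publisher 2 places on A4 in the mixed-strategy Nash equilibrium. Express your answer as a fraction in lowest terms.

Publisher 2's mix q on A4 must make Publisher 1 indifferent between A4 and B5.
Publisher 1's payoff from A4: 9q + 7(1−q). From B5: 6q + 13(1−q).
Set equal: 3q = 6(1−q) → q = 6/9 = 2/3.

2/3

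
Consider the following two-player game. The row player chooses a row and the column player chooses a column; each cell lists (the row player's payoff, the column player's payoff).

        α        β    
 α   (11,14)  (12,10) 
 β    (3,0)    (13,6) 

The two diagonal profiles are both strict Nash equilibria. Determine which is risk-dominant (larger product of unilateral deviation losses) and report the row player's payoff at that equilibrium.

11

At both α: the row player loses 11 − 3 = 8 by deviating; the column player loses 14 − 10 = 4. Product = 8·4 = 32.
At both β: the row player loses 13 − 12 = 1 by deviating; the column player loses 6 − 0 = 6. Product = 1·6 = 6.
32 > 6, so both α is risk-dominant. The row player's payoff there is 11.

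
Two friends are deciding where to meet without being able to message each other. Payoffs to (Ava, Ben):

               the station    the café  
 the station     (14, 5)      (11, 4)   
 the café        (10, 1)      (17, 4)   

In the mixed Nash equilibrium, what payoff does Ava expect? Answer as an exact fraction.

Ben mixes with probability q on the station, chosen so Ava is indifferent: 14q + 11(1−q) = 10q + 17(1−q) gives q = 3/5.
Ava's expected payoff (from either row, since indifferent) is 14·3/5 + 11·2/5 = 64/5.

64/5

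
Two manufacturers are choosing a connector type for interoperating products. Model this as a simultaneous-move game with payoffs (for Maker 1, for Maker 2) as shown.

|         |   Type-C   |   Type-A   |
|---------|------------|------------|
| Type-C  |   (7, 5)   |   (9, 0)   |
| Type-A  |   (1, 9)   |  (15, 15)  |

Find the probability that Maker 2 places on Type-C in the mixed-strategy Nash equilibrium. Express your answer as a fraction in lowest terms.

1/2

Maker 2's mix q on Type-C must make Maker 1 indifferent between Type-C and Type-A.
Maker 1's payoff from Type-C: 7q + 9(1−q). From Type-A: 1q + 15(1−q).
Set equal: 6q = 6(1−q) → q = 6/12 = 1/2.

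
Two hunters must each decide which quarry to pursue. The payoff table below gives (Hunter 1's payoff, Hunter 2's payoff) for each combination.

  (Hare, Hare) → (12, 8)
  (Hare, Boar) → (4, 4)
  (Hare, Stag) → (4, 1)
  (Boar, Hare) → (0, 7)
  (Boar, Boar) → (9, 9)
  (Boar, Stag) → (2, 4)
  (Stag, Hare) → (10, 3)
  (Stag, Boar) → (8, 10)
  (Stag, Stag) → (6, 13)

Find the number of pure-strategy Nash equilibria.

3

Both Hare: Hunter 1 gets 12 (best alternative 10); Hunter 2 gets 8 (best alternative 4). Neither deviates — NE.
Both Boar: Hunter 1 gets 9 (best alternative 8); Hunter 2 gets 9 (best alternative 7). Neither deviates — NE.
Both Stag: Hunter 1 gets 6 (best alternative 4); Hunter 2 gets 13 (best alternative 10). Neither deviates — NE.
(Hare, Stag) is not a NE: Hunter 1 would switch to Stag (6 > 4).
No other cell survives both best-response checks, so there are 3 pure NE.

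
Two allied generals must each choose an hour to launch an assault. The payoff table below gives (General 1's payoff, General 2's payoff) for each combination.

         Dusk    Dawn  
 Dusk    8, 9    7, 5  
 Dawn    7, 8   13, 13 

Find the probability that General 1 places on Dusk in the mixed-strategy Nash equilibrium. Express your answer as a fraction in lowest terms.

5/9

General 1's mix p on Dusk must make General 2 indifferent between Dusk and Dawn.
General 2's payoff from Dusk: 9p + 8(1−p). From Dawn: 5p + 13(1−p).
Set equal: 4p = 5(1−p) → p = 5/9.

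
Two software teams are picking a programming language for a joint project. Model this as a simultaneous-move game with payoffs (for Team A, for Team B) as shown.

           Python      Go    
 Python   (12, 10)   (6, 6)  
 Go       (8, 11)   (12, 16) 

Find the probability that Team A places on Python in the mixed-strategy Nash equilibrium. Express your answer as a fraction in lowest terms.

5/9

Team A's mix p on Python must make Team B indifferent between Python and Go.
Team B's payoff from Python: 10p + 11(1−p). From Go: 6p + 16(1−p).
Set equal: 4p = 5(1−p) → p = 5/9.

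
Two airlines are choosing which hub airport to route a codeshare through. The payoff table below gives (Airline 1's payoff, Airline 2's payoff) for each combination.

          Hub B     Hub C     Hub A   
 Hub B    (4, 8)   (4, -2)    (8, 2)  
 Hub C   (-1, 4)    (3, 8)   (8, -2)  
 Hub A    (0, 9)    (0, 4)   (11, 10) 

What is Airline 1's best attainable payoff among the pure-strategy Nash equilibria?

11

Both Hub B is a pure NE (Airline 1: 4 ≥ 0; Airline 2: 8 ≥ 2). Airline 1 gets 4.
Both Hub A is a pure NE (Airline 1: 11 ≥ 8; Airline 2: 10 ≥ 9). Airline 1 gets 11.
Every other cell has a profitable deviation for at least one player. Highest of {4, 11} is 11.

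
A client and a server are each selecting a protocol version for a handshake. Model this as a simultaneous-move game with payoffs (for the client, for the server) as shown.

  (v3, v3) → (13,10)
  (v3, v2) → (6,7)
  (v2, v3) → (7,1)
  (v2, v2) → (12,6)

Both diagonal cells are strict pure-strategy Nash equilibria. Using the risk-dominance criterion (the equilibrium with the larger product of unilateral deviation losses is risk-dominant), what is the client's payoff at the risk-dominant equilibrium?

At both v3: the client loses 13 − 7 = 6 by deviating; the server loses 10 − 7 = 3. Product = 6·3 = 18.
At both v2: the client loses 12 − 6 = 6 by deviating; the server loses 6 − 1 = 5. Product = 6·5 = 30.
30 > 18, so both v2 is risk-dominant. The client's payoff there is 12.

12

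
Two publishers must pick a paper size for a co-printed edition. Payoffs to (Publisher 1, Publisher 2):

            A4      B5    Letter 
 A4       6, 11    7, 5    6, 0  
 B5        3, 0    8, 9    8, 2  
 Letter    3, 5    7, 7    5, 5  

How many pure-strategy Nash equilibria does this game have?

Both A4: Publisher 1 gets 6 (best alternative 3); Publisher 2 gets 11 (best alternative 5). Neither deviates — NE.
Both B5: Publisher 1 gets 8 (best alternative 7); Publisher 2 gets 9 (best alternative 2). Neither deviates — NE.
Both Letter is not a NE: Publisher 1 would switch to B5 (8 > 5).
No other cell survives both best-response checks, so there are 2 pure NE.

2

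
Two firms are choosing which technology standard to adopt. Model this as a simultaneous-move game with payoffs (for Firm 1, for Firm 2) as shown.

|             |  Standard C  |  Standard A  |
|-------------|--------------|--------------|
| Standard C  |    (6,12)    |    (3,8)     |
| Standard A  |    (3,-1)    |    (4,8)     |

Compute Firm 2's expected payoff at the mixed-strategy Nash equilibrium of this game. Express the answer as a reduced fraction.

8

Firm 1 mixes with probability p on Standard C, chosen so Firm 2 is indifferent: 12p + (-1)(1−p) = 8p + 8(1−p) gives p = 9/13.
Firm 2's expected payoff is 12·9/13 + (-1)·4/13 = 8.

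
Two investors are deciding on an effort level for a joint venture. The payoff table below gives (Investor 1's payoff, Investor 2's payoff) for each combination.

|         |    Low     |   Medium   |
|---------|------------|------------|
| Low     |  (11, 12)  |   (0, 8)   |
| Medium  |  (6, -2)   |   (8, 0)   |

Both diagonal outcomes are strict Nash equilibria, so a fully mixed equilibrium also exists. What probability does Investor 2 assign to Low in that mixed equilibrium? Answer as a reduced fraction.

8/13

Investor 2's mix q on Low must make Investor 1 indifferent between Low and Medium.
Investor 1's payoff from Low: 11q + 0(1−q). From Medium: 6q + 8(1−q).
Set equal: 5q = 8(1−q) → q = 8/13.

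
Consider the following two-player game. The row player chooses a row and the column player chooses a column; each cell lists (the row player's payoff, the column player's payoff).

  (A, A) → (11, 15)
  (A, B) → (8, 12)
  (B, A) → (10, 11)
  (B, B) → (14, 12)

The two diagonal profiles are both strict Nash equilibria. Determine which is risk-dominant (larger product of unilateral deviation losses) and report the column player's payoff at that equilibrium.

At both A: the row player loses 11 − 10 = 1 by deviating; the column player loses 15 − 12 = 3. Product = 1·3 = 3.
At both B: the row player loses 14 − 8 = 6 by deviating; the column player loses 12 − 11 = 1. Product = 6·1 = 6.
6 > 3, so both B is risk-dominant. The column player's payoff there is 12.

12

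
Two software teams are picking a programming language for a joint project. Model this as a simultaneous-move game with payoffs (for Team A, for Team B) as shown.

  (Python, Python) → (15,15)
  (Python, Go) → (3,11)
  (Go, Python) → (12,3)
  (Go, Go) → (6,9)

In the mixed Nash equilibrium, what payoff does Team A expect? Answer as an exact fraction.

9

Team B mixes with probability q on Python, chosen so Team A is indifferent: 15q + 3(1−q) = 12q + 6(1−q) gives q = 1/2.
Team A's expected payoff (from either row, since indifferent) is 15·1/2 + 3·1/2 = 9.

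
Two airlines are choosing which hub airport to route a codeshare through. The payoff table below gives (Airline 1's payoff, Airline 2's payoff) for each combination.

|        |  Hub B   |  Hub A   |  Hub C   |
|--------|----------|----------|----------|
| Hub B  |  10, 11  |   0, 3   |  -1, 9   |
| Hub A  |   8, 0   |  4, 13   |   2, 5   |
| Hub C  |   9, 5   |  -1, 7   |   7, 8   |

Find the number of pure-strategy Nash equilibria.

3

Both Hub B: Airline 1 gets 10 (best alternative 9); Airline 2 gets 11 (best alternative 9). Neither deviates — NE.
Both Hub A: Airline 1 gets 4 (best alternative 0); Airline 2 gets 13 (best alternative 5). Neither deviates — NE.
Both Hub C: Airline 1 gets 7 (best alternative 2); Airline 2 gets 8 (best alternative 7). Neither deviates — NE.
(Hub A, Hub B) is not a NE: Airline 1 would switch to Hub B (10 > 8).
No other cell survives both best-response checks, so there are 3 pure NE.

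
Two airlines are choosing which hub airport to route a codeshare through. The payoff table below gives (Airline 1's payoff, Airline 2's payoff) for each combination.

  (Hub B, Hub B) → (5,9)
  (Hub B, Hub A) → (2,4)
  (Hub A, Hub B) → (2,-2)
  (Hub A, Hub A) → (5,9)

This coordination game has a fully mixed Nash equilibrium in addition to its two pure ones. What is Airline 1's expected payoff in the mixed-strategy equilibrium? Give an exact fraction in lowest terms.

7/2

Airline 2 mixes with probability q on Hub B, chosen so Airline 1 is indifferent: 5q + 2(1−q) = 2q + 5(1−q) gives q = 1/2.
Airline 1's expected payoff (from either row, since indifferent) is 5·1/2 + 2·1/2 = 7/2.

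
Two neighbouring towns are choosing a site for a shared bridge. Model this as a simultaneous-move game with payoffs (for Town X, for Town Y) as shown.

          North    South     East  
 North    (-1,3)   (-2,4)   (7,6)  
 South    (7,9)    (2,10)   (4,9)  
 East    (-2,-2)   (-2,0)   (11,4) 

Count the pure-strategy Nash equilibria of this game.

2

Both South: Town X gets 2 (best alternative -2); Town Y gets 10 (best alternative 9). Neither deviates — NE.
Both East: Town X gets 11 (best alternative 7); Town Y gets 4 (best alternative 0). Neither deviates — NE.
Both North is not a NE: Town X would switch to South (7 > -1).
No other cell survives both best-response checks, so there are 2 pure NE.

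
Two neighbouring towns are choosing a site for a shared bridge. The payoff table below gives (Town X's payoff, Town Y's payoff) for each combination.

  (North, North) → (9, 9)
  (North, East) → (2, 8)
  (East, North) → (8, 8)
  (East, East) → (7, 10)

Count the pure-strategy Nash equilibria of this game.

2

Both North: Town X gets 9 (best alternative 8); Town Y gets 9 (best alternative 8). Neither deviates — NE.
Both East: Town X gets 7 (best alternative 2); Town Y gets 10 (best alternative 8). Neither deviates — NE.
(East, North) is not a NE: Town X would switch to North (9 > 8).
No other cell survives both best-response checks, so there are 2 pure NE.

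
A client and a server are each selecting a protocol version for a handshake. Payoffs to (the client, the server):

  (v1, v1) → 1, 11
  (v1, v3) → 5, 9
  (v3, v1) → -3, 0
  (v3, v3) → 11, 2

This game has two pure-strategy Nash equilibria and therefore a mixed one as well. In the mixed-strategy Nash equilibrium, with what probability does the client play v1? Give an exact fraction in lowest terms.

The client's mix p on v1 must make the server indifferent between v1 and v3.
The server's payoff from v1: 11p + 0(1−p). From v3: 9p + 2(1−p).
Set equal: 2p = 2(1−p) → p = 2/4 = 1/2.

1/2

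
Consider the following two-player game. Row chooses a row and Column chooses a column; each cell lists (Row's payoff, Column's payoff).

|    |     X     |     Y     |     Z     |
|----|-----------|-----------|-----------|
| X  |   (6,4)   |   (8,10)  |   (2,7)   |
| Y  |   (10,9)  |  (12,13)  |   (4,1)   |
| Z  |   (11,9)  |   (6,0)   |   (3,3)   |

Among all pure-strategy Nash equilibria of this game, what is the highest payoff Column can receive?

Both Y is a pure NE (Row: 12 ≥ 8; Column: 13 ≥ 9). Column gets 13.
(Z, X) is a pure NE (Row: 11 ≥ 10; Column: 9 ≥ 3). Column gets 9.
Every other cell has a profitable deviation for at least one player. Highest of {13, 9} is 13.

13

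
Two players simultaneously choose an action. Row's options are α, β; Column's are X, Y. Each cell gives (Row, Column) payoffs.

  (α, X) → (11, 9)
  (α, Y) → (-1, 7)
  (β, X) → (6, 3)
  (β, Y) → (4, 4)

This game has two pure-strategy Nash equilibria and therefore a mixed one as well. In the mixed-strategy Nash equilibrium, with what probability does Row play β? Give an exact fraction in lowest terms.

2/3

Row's mix p on α must make Column indifferent between X and Y.
Column's payoff from X: 9p + 3(1−p). From Y: 7p + 4(1−p).
Set equal: 2p = 1(1−p) → p = 1/3.
Probability on β is 1 − 1/3 = 2/3.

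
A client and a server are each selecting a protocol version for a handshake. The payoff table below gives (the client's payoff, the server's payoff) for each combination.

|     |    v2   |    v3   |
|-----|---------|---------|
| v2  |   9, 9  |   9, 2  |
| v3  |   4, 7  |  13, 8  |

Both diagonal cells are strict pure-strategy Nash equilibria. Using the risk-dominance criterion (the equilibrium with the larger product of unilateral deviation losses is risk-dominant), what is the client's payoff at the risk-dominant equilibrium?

9

At both v2: the client loses 9 − 4 = 5 by deviating; the server loses 9 − 2 = 7. Product = 5·7 = 35.
At both v3: the client loses 13 − 9 = 4 by deviating; the server loses 8 − 7 = 1. Product = 4·1 = 4.
35 > 4, so both v2 is risk-dominant. The client's payoff there is 9.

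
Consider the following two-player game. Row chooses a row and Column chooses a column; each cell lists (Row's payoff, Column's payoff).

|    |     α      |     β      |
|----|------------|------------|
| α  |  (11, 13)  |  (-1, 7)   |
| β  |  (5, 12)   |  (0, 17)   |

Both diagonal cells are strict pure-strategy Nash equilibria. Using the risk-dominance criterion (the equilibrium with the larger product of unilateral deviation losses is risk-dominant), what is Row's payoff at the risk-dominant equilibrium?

At both α: Row loses 11 − 5 = 6 by deviating; Column loses 13 − 7 = 6. Product = 6·6 = 36.
At both β: Row loses 0 − (-1) = 1 by deviating; Column loses 17 − 12 = 5. Product = 1·5 = 5.
36 > 5, so both α is risk-dominant. Row's payoff there is 11.

11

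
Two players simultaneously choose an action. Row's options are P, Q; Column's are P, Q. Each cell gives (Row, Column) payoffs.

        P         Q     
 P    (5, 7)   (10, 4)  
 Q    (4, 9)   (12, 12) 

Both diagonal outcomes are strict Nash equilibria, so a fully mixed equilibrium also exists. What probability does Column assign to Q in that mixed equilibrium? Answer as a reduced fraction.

1/3

Column's mix q on P must make Row indifferent between P and Q.
Row's payoff from P: 5q + 10(1−q). From Q: 4q + 12(1−q).
Set equal: 1q = 2(1−q) → q = 2/3.
Probability on Q is 1 − 2/3 = 1/3.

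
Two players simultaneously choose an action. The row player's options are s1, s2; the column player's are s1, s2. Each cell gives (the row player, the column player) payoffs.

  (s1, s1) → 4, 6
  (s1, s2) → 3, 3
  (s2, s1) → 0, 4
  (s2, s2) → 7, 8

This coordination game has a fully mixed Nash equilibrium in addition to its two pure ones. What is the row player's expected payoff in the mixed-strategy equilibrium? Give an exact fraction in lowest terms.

7/2

The column player mixes with probability q on s1, chosen so the row player is indifferent: 4q + 3(1−q) = 0q + 7(1−q) gives q = 1/2.
The row player's expected payoff (from either row, since indifferent) is 4·1/2 + 3·1/2 = 7/2.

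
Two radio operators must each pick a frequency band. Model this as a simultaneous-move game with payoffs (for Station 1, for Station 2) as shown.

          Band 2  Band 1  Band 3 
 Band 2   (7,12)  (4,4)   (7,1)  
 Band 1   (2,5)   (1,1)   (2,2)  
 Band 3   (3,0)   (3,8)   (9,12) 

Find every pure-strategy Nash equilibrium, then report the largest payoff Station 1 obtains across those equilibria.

9

Both Band 2 is a pure NE (Station 1: 7 ≥ 3; Station 2: 12 ≥ 4). Station 1 gets 7.
Both Band 3 is a pure NE (Station 1: 9 ≥ 7; Station 2: 12 ≥ 8). Station 1 gets 9.
Every other cell has a profitable deviation for at least one player. Highest of {7, 9} is 9.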